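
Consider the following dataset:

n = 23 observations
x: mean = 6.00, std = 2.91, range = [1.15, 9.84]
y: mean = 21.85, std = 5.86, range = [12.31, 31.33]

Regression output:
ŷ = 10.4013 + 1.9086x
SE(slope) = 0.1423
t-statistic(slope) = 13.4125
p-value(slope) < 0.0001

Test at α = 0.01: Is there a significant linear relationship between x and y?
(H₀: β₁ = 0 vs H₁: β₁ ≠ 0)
p-value < 0.0001 < α = 0.01, so we reject H₀. The relationship is significant.

Hypothesis test for the slope coefficient:

H₀: β₁ = 0 (no linear relationship)
H₁: β₁ ≠ 0 (linear relationship exists)

Test statistic: t = β̂₁ / SE(β̂₁) = 1.9086 / 0.1423 = 13.4125

The p-value (<0.0001) is the probability, under H₀, of a t-statistic at least as extreme as |t| = 13.4125 (two-sided, df = n − 2 = 21).

Decision rule: reject H₀ if p-value < α.
p-value < 0.0001 < α = 0.01 → reject H₀.

Conclusion: the linear association between x and y is significant at the 1% level.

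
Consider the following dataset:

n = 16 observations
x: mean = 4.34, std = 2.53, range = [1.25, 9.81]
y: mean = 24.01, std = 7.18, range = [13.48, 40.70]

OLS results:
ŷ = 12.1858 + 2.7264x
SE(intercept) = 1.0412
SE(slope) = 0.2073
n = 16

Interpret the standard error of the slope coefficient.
SE(β̂₁) = 0.2073 is the estimated standard deviation of the slope estimate across repeated samples; relative to β̂₁ = 2.7264 that is 7.6%, a precise estimate.

SE(β̂₁) = s / √Sxx, where s is the residual standard deviation and Sxx = Σ(x − x̄)². It is the yardstick for how far β̂₁ = 2.7264 could plausibly be from the true slope.

Relative precision:
- SE / |β̂₁| = 0.2073 / 2.7264 = 7.6%
- Rule of thumb (under 20%: precise; 20% to under 50%: moderately precise; 50% or more: imprecise) → precise

Rough 95% range (±2 SE): 2.7264 ± 0.4146 → (2.3118, 3.1410).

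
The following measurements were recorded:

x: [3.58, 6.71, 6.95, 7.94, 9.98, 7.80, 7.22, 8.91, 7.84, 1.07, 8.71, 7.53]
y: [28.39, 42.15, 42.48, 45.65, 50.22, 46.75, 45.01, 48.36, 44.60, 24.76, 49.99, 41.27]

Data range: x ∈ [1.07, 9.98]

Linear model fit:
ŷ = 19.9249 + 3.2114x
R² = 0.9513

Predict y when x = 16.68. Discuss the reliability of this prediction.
The equation gives ŷ = 73.4911; however x = 16.68 is 6.70 units above the observed range, so this extrapolated value should not be trusted.

Prediction calculation:
ŷ = 19.9249 + 3.2114 × 16.68
ŷ = 73.4911

Reliability:
- Data range: x ∈ [1.07, 9.98]
- Prediction point: x = 16.68 is 6.70 units above the observed range → this is EXTRAPOLATION, not interpolation

Why that matters here:
- Real relationships often flatten, saturate, or turn nonlinear at extremes
- R² describes fit only over the sampled x values; it says nothing about behaviour beyond them

Report the number if required, but flag clearly that it is an extrapolation.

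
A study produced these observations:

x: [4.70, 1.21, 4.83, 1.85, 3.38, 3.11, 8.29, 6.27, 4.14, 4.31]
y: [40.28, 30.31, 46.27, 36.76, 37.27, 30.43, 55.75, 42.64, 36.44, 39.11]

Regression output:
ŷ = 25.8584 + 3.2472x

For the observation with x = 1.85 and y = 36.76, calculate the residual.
Residual = 4.8943

The residual is the difference between the actual value and the predicted value:

Residual = y - ŷ

Step 1: Calculate predicted value
ŷ = 25.8584 + 3.2472 × 1.85
ŷ = 31.8657

Step 2: Calculate residual
Residual = 36.76 - 31.8657
Residual = 4.8943

Interpretation: the model underestimates the actual value by 4.8943 at this point (positive residual → observation lies above the fitted line).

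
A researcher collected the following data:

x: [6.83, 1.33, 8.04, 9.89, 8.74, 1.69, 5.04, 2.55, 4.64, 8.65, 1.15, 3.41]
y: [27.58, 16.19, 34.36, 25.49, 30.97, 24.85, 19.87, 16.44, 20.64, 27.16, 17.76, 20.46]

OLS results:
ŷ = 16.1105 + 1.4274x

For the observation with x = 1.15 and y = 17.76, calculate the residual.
Residual = 0.0080

The residual is the difference between the actual value and the predicted value:

Residual = y - ŷ

Step 1: Calculate predicted value
ŷ = 16.1105 + 1.4274 × 1.15
ŷ = 17.7520

Step 2: Calculate residual
Residual = 17.76 - 17.7520
Residual = 0.0080

Sign check: y > ŷ, so the point is above the line and the fit underestimates here.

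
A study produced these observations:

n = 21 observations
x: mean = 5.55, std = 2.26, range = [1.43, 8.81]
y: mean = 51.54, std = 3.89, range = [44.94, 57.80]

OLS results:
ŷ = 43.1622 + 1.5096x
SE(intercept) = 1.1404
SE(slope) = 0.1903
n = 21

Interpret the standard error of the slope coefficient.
SE(slope) = 0.1903 measures the uncertainty in the estimated slope. The coefficient is estimated precisely (SE/|β̂₁| = 12.6%).

SE(β̂₁) = s / √Sxx, where s is the residual standard deviation and Sxx = Σ(x − x̄)². It is the yardstick for how far β̂₁ = 1.5096 could plausibly be from the true slope.

Relative precision:
- SE / |β̂₁| = 0.1903 / 1.5096 = 12.6%
- Rule of thumb (under 20%: precise; 20% to under 50%: moderately precise; 50% or more: imprecise) → precise

Link to the t-test: t = β̂₁ / SE(β̂₁) = 1.5096 / 0.1903 = 7.9327, the statistic for H₀: β₁ = 0.

What drives SE(β̂₁): larger n (here n = 21) → smaller SE; wider spread of x values → smaller SE.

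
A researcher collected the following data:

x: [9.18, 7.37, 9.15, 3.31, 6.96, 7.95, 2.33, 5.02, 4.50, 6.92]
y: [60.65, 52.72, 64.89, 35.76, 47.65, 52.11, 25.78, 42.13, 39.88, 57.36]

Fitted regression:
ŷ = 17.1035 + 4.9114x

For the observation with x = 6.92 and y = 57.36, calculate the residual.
Residual = 6.2696

The residual is the difference between the actual value and the predicted value:

Residual = y - ŷ

Step 1: Calculate predicted value
ŷ = 17.1035 + 4.9114 × 6.92
ŷ = 51.0904

Step 2: Calculate residual
Residual = 57.36 - 51.0904
Residual = 6.2696

Interpretation: the model underestimates the actual value by 6.2696 at this point (positive residual → observation lies above the fitted line).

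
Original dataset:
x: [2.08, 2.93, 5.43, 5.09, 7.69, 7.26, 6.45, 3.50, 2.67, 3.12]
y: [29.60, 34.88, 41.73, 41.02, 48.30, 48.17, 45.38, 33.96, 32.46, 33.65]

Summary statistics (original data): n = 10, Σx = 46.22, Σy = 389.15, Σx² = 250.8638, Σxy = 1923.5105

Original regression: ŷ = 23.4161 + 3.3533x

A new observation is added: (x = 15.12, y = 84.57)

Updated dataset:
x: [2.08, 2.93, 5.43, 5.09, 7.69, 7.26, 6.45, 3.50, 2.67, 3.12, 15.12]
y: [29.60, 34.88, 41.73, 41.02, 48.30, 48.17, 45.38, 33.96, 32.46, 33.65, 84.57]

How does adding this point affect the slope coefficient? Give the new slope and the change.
New slope β₁ = 4.0792 versus 3.3533 before: a change of +0.7259 (+21.6%).

The new point has HIGH LEVERAGE: x = 15.12 is far from the original mean x̄ = 46.22/10 ≈ 4.62 (original range [2.08, 7.69]).

Step 1: Update the sums with the new point (n goes from 10 to 11)
Σx  = 46.22 + 15.12 = 61.34
Σy  = 389.15 + 84.57 = 473.72
Σx² = 250.8638 + 15.12² = 250.8638 + 228.6144 = 479.4782
Σxy = 1923.5105 + 15.12×84.57 = 1923.5105 + 1278.6984 = 3202.2089

Step 2: Recompute the slope with b₁ = (nΣxy − ΣxΣy) / (nΣx² − (Σx)²)
Numerator   = 11×3202.2089 − 61.34×473.72 = 35224.2979 − 29057.9848 = 6166.3131
Denominator = 11×479.4782 − 61.34² = 5274.2602 − 3762.5956 = 1511.6646
b₁(new) = 6166.3131 / 1511.6646 = 4.0792

(Same formula on the original sums: (10×1923.5105 − 46.22×389.15) / (10×250.8638 − 46.22²) = 1248.5920 / 372.3496 = 3.3533, matching the given fit.)

Step 3: Change in slope
Δβ₁ = 4.0792 − 3.3533 = +0.7259
Relative change = +0.7259 / 3.3533 × 100% = +21.6%
→ the slope increases when the point is added.

A high-leverage point only changes the slope if it is off the original line; here y = 84.57 is above the original trend, so the slope increases.
In practice: examine leverage (hᵢ) and Cook's distance rather than deleting it automatically.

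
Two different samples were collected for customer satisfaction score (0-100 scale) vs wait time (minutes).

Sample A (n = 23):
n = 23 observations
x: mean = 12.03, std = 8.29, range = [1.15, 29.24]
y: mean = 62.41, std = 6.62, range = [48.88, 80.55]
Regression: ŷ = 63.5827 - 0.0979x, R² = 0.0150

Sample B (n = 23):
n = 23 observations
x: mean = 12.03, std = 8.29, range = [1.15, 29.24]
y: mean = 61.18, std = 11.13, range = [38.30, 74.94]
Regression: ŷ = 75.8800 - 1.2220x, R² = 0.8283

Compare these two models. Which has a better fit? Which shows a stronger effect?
Model B has the better fit (R² = 0.8283 vs 0.0150). Model B shows the stronger effect (|β₁| = 1.2220 vs 0.0979).

Model Comparison:

Goodness of fit (R²):
- Model A: R² = 0.0150 → 1.50% of variance in satisfaction score explained
- Model B: R² = 0.8283 → 82.83% of variance in satisfaction score explained
- 0.8283 > 0.0150 → Model B has the better fit

Strength of effect — compare |β₁|:
- Model A: β₁ = -0.0979 → predicted satisfaction score falls 0.0979 points per additional minute of wait time
- Model B: β₁ = -1.2220 → predicted satisfaction score falls 1.2220 points per additional minute of wait time
- |-0.0979| < |-1.2220| → Model B shows the stronger marginal effect

Note: R² measures how tightly points cluster around the line; β₁ measures how steep the line is — they answer different questions.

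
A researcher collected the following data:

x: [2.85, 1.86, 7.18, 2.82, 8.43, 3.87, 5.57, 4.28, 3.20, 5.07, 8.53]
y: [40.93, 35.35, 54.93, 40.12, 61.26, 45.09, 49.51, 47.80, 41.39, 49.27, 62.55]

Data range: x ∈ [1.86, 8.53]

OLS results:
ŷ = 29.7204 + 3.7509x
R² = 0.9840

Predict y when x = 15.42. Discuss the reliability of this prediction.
ŷ = 87.5593 (extrapolation — x = 15.42 lies outside [1.86, 8.53], so reliability is low).

Prediction calculation:
ŷ = 29.7204 + 3.7509 × 15.42
ŷ = 87.5593

Reliability:
- Data range: x ∈ [1.86, 8.53]
- Prediction point: x = 15.42 is 6.89 units above the observed range → this is EXTRAPOLATION, not interpolation

Why that matters here:
- The standard error of prediction grows with (x − x̄)², and x = 15.42 is far from x̄ = 4.88
- There are no observations near this x to validate the fitted line there
- Real relationships often flatten, saturate, or turn nonlinear at extremes

A defensible statement: 'if the linear trend continued to x = 15.42, y would be about 87.5593' — the premise is untested.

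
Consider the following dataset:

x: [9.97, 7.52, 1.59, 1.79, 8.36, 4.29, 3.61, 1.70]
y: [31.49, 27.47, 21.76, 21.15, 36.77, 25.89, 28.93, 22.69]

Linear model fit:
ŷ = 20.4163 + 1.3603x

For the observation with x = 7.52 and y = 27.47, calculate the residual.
Residual = -3.1758

The residual is the difference between the actual value and the predicted value:

Residual = y - ŷ

Step 1: Calculate predicted value
ŷ = 20.4163 + 1.3603 × 7.52
ŷ = 30.6458

Step 2: Calculate residual
Residual = 27.47 - 30.6458
Residual = -3.1758

Interpretation: the model overestimates the actual value by 3.1758 at this point (negative residual → observation lies below the fitted line).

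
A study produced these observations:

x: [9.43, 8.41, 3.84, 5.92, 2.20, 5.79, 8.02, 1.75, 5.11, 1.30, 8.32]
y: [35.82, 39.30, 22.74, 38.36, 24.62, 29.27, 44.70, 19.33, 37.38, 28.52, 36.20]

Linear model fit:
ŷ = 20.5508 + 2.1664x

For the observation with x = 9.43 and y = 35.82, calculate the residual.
Residual = -5.1600

The residual is the difference between the actual value and the predicted value:

Residual = y - ŷ

Step 1: Calculate predicted value
ŷ = 20.5508 + 2.1664 × 9.43
ŷ = 40.9800

Step 2: Calculate residual
Residual = 35.82 - 40.9800
Residual = -5.1600

Sign check: y < ŷ, so the point is below the line and the fit overestimates here.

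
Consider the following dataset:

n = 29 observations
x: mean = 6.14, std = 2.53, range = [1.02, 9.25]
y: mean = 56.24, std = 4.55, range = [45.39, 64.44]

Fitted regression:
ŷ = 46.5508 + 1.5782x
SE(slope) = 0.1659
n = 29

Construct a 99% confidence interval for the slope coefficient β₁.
The 99% CI for β₁ is (1.1185, 2.0379)

Confidence interval for the slope:

The 99% CI for β₁ is: β̂₁ ± t*(α/2, n-2) × SE(β̂₁)

Step 1: Find critical t-value
- Confidence level = 0.99
- Degrees of freedom = n - 2 = 29 - 2 = 27
- t*(α/2, 27) = 2.7707

Step 2: Calculate margin of error
Margin = 2.7707 × 0.1659 = 0.4597

Step 3: Construct interval
CI = 1.5782 ± 0.4597
CI = (1.1185, 2.0379)

Interpretation: each one-unit increase in x is associated with a change in mean y of between 1.1185 and 2.0379, with 99% confidence.
Both endpoints are positive, so the data support a genuinely positive slope at this confidence level.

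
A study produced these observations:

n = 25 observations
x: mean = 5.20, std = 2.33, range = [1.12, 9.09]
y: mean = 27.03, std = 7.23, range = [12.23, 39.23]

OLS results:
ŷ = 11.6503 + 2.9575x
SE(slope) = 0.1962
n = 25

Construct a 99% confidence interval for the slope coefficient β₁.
The 99% CI for β₁ is (2.4067, 3.5083)

Confidence interval for the slope:

The 99% CI for β₁ is: β̂₁ ± t*(α/2, n-2) × SE(β̂₁)

Step 1: Find critical t-value
- Confidence level = 0.99
- Degrees of freedom = n - 2 = 25 - 2 = 23
- t*(α/2, 23) = 2.8073

Step 2: Calculate margin of error
Margin = 2.8073 × 0.1962 = 0.5508

Step 3: Construct interval
CI = 2.9575 ± 0.5508
CI = (2.4067, 3.5083)

Interpretation: intervals built this way capture the true β₁ in 99% of repeated samples; here the plausible range for the per-unit effect of x on y is 2.4067 to 3.5083.
Both endpoints are positive, so the data support a genuinely positive slope at this confidence level.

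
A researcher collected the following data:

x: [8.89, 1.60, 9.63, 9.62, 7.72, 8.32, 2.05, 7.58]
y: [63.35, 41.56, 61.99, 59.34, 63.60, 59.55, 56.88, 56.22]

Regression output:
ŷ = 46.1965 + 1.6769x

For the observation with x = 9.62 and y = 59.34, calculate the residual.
Residual = -2.9883

The residual is the difference between the actual value and the predicted value:

Residual = y - ŷ

Step 1: Calculate predicted value
ŷ = 46.1965 + 1.6769 × 9.62
ŷ = 62.3283

Step 2: Calculate residual
Residual = 59.34 - 62.3283
Residual = -2.9883

The residual is negative, so the observed y = 59.34 sits below the regression line (the line overestimates it by 2.9883).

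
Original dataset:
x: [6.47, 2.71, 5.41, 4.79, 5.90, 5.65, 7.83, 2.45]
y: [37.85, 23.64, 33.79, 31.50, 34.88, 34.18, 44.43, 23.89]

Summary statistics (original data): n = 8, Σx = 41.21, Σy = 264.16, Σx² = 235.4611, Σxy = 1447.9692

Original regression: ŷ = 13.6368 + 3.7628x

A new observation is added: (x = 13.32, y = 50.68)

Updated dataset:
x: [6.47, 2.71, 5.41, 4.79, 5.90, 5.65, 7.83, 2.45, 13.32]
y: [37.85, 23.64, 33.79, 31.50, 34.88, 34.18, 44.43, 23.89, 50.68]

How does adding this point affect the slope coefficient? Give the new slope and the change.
Adding the point moves β₁ from 3.7628 to 2.6117, i.e. it decreases by 1.1511 (-30.6%).

The new point has HIGH LEVERAGE: x = 13.32 is far from the original mean x̄ = 41.21/8 ≈ 5.15 (original range [2.45, 7.83]).

Step 1: Update the sums with the new point (n goes from 8 to 9)
Σx  = 41.21 + 13.32 = 54.53
Σy  = 264.16 + 50.68 = 314.84
Σx² = 235.4611 + 13.32² = 235.4611 + 177.4224 = 412.8835
Σxy = 1447.9692 + 13.32×50.68 = 1447.9692 + 675.0576 = 2123.0268

Step 2: Recompute the slope with b₁ = (nΣxy − ΣxΣy) / (nΣx² − (Σx)²)
Numerator   = 9×2123.0268 − 54.53×314.84 = 19107.2412 − 17168.2252 = 1939.0160
Denominator = 9×412.8835 − 54.53² = 3715.9515 − 2973.5209 = 742.4306
b₁(new) = 1939.0160 / 742.4306 = 2.6117

(Same formula on the original sums: (8×1447.9692 − 41.21×264.16) / (8×235.4611 − 41.21²) = 697.7200 / 185.4247 = 3.7628, matching the given fit.)

Step 3: Change in slope
Δβ₁ = 2.6117 − 3.7628 = -1.1511
Relative change = -1.1511 / 3.7628 × 100% = -30.6%
→ the slope decreases when the point is added.

A high-leverage point only changes the slope if it is off the original line; here y = 50.68 is below the original trend, so the slope decreases.
In practice: check such a point for data-entry or measurement error.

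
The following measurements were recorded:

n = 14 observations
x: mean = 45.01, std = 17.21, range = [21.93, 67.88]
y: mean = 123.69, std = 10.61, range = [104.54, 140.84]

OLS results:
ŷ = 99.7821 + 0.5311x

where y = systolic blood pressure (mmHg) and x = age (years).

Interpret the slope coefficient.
On average, blood pressure is about 0.5311 mmHg higher for every extra year of age.

The slope β₁ = 0.5311 gives the rate at which the fitted blood pressure changes with age.

Interpretation:
- Age up by 1 year → predicted blood pressure increases by 0.5311 mmHg
- The effect is assumed constant over the observed range of x (linearity)
- The slope describes association in these data, not necessarily a causal effect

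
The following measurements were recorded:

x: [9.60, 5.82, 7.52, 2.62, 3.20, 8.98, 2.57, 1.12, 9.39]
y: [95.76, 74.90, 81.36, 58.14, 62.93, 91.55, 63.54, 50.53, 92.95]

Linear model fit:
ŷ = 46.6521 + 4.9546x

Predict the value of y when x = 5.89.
ŷ = 75.8347

x = 5.89 lies inside the observed range [1.12, 9.60], so the fitted equation applies directly:

ŷ = 46.6521 + 4.9546 × 5.89
ŷ = 46.6521 + 29.1826
ŷ = 75.8347

This is a point prediction; actual observations scatter around it by roughly the residual standard deviation.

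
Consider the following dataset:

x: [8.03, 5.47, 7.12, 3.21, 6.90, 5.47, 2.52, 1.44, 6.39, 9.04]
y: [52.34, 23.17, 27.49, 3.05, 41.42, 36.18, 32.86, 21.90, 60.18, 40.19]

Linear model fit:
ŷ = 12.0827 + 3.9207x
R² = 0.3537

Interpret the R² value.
R² = 0.3537 means 35.37% of the variation in y is explained by the linear relationship with x. This indicates a moderate fit.

The coefficient of determination R² is the fraction of the total variation in y that the fitted line accounts for.

Here R² = 0.3537:
- Explained: 35.37% of the variation in y
- Unexplained (residual): 100% − 35.37% = 64.63%
- Rule of thumb (below 0.3 weak; 0.3 to below 0.7 moderate; 0.7 and above strong) → moderate

Calculation: R² = 1 − (SS_res / SS_tot), where SS_res is the sum of squared residuals and SS_tot the total sum of squares.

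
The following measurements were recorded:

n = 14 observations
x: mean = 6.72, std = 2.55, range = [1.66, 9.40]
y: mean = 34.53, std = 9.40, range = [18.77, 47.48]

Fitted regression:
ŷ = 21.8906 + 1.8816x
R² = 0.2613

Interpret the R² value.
The model explains 26.13% of the variance in y (R² = 0.2613), leaving 73.87% unexplained; the fit is weak.

The coefficient of determination R² is the fraction of the total variation in y that the fitted line accounts for.

Here R² = 0.2613:
- Explained: 26.13% of the variation in y
- Unexplained (residual): 100% − 26.13% = 73.87%
- Rule of thumb (below 0.3 weak; 0.3 to below 0.7 moderate; 0.7 and above strong) → weak

Note: R² never decreases when predictors are added, so it should not be used alone to compare models of different size.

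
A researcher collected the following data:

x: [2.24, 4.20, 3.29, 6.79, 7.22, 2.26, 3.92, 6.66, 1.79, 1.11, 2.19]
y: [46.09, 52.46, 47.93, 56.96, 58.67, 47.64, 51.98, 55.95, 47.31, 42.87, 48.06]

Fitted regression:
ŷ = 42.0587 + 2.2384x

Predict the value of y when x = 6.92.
ŷ = 57.5484

x = 6.92 lies inside the observed range [1.11, 7.22], so the fitted equation applies directly:

ŷ = 42.0587 + 2.2384 × 6.92
ŷ = 42.0587 + 15.4897
ŷ = 57.5484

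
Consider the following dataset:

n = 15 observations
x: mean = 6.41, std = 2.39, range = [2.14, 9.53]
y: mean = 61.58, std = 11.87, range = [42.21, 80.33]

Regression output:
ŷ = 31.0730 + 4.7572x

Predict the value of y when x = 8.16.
ŷ = 69.8918

To predict y for x = 8.16, substitute into the regression equation:

ŷ = 31.0730 + 4.7572 × 8.16
ŷ = 31.0730 + 38.8188
ŷ = 69.8918

This is the fitted mean response at that x — an individual observation would come with a wider prediction interval.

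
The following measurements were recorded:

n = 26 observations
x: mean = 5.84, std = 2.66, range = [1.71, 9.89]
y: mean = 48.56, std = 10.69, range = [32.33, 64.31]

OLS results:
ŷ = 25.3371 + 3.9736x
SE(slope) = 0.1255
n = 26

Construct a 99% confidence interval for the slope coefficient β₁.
The 99% CI for β₁ is (3.6226, 4.3246)

Confidence interval for the slope:

The 99% CI for β₁ is: β̂₁ ± t*(α/2, n-2) × SE(β̂₁)

Step 1: Find critical t-value
- Confidence level = 0.99
- Degrees of freedom = n - 2 = 26 - 2 = 24
- t*(α/2, 24) = 2.7969

Step 2: Calculate margin of error
Margin = 2.7969 × 0.1255 = 0.3510

Step 3: Construct interval
CI = 3.9736 ± 0.3510
CI = (3.6226, 4.3246)

Interpretation: We are 99% confident that the true slope β₁ lies between 3.6226 and 4.3246.
Since 0 is outside the interval, a two-sided test at α = 0.01 would reject H₀: β₁ = 0.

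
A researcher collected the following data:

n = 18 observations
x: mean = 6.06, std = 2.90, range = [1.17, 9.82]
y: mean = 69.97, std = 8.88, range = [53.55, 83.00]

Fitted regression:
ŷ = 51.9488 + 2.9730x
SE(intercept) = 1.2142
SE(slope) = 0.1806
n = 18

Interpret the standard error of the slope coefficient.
The slope 2.9730 is pinned down to within about ±0.1806 (one SE) by these data — relative uncertainty 6.1%, i.e. precise.

What SE measures:
- The standard error quantifies the sampling variability of the coefficient estimate
- It is the estimated standard deviation of β̂₁ across hypothetical repeated samples of the same size
- Smaller SE → more precise estimate

Relative precision:
- SE / |β̂₁| = 0.1806 / 2.9730 = 6.1%
- Rule of thumb (under 20%: precise; 20% to under 50%: moderately precise; 50% or more: imprecise) → precise

Link to interval estimation: a confidence interval for β₁ is β̂₁ ± t* × 0.1806, so SE sets the half-width per unit of t*.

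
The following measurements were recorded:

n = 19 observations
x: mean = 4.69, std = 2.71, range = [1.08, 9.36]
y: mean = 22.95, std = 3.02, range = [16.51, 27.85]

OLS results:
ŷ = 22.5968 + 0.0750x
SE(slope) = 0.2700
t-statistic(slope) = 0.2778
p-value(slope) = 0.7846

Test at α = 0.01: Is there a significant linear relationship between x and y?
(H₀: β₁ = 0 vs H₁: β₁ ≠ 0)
Since p-value = 0.7846 ≥ α = 0.01, fail to reject H₀ — the slope is not significantly different from 0.

Hypothesis test for the slope coefficient:

H₀: β₁ = 0 (no linear relationship)
H₁: β₁ ≠ 0 (linear relationship exists)

Test statistic: t = β̂₁ / SE(β̂₁) = 0.0750 / 0.2700 = 0.2778

p = 0.7846: how often a slope estimate this far from 0 (in SE units) would arise by chance if β₁ were truly 0.

Decision rule: reject H₀ if p-value < α.
p-value = 0.7846 ≥ α = 0.01 → fail to reject H₀.

At α = 0.01 the data do not provide convincing evidence of a nonzero slope.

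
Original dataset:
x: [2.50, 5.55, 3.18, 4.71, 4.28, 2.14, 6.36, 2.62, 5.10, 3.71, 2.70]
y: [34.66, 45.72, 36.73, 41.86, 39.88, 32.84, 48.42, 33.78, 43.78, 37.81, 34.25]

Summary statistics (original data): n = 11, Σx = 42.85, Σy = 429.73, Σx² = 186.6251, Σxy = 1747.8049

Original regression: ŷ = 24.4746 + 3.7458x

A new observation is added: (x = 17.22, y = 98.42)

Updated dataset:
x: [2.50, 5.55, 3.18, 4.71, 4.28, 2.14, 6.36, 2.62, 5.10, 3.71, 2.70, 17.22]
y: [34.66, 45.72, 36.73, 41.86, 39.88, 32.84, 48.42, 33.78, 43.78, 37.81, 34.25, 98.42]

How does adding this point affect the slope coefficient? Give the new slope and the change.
The slope changes from 3.7458 to 4.3779 (change of +0.6321, or +16.9%).

x = 17.22 lies well outside the original x-range [2.14, 6.36] (x̄ ≈ 3.90), so this observation has high leverage and can move the slope substantially.

Step 1: Update the sums with the new point (n goes from 11 to 12)
Σx  = 42.85 + 17.22 = 60.07
Σy  = 429.73 + 98.42 = 528.15
Σx² = 186.6251 + 17.22² = 186.6251 + 296.5284 = 483.1535
Σxy = 1747.8049 + 17.22×98.42 = 1747.8049 + 1694.7924 = 3442.5973

Step 2: Recompute the slope with b₁ = (nΣxy − ΣxΣy) / (nΣx² − (Σx)²)
Numerator   = 12×3442.5973 − 60.07×528.15 = 41311.1676 − 31725.9705 = 9585.1971
Denominator = 12×483.1535 − 60.07² = 5797.8420 − 3608.4049 = 2189.4371
b₁(new) = 9585.1971 / 2189.4371 = 4.3779

(Same formula on the original sums: (11×1747.8049 − 42.85×429.73) / (11×186.6251 − 42.85²) = 811.9234 / 216.7536 = 3.7458, matching the given fit.)

Step 3: Change in slope
Δβ₁ = 4.3779 − 3.7458 = +0.6321
Relative change = +0.6321 / 3.7458 × 100% = +16.9%
→ the slope increases when the point is added.

A high-leverage point only changes the slope if it is off the original line; here y = 98.42 is above the original trend, so the slope increases.
In practice: examine leverage (hᵢ) and Cook's distance rather than deleting it automatically.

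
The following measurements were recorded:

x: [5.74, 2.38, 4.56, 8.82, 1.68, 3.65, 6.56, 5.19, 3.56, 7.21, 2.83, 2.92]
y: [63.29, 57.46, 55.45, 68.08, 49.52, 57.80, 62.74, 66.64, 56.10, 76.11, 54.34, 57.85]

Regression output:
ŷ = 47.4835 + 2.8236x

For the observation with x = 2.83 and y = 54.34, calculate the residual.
Residual = -1.1343

The residual is the difference between the actual value and the predicted value:

Residual = y - ŷ

Step 1: Calculate predicted value
ŷ = 47.4835 + 2.8236 × 2.83
ŷ = 55.4743

Step 2: Calculate residual
Residual = 54.34 - 55.4743
Residual = -1.1343

Sign check: y < ŷ, so the point is below the line and the fit overestimates here.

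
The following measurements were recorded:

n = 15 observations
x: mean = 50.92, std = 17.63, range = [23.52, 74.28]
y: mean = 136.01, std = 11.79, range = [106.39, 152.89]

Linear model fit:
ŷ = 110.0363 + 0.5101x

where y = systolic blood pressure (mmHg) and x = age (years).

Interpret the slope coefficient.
An increase of one year in age is associated with a 0.5101 mmHg increase in predicted blood pressure.

The slope coefficient β₁ = 0.5101 represents the marginal effect of age on blood pressure.

Interpretation:
- Age up by 1 year → predicted blood pressure increases by 0.5101 mmHg
- The effect is assumed constant over the observed range of x (linearity)

The intercept β₀ = 110.0363 is the predicted blood pressure when age = 0; since the smallest observed x is 23.52, this is an extrapolation and mainly anchors the line.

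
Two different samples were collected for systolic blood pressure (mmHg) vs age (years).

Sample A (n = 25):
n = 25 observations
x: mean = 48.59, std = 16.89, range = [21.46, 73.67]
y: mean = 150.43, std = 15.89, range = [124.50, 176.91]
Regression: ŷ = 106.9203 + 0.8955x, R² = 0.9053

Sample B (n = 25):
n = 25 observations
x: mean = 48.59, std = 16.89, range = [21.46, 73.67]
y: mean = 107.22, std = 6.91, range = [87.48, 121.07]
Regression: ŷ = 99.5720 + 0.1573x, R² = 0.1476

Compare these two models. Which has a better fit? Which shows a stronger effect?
Model A has the better fit (R² = 0.9053 vs 0.1476). Model A shows the stronger effect (|β₁| = 0.8955 vs 0.1573).

Model Comparison:

Which explains more variance? (R²)
- Model A: R² = 0.9053 → 90.53% of variance in blood pressure explained
- Model B: R² = 0.1476 → 14.76% of variance in blood pressure explained
- 0.9053 > 0.1476 → Model A has the better fit

Which has the larger per-year effect? (|β₁|)
- Model A: β₁ = 0.8955 → predicted blood pressure rises 0.8955 mmHg per additional year of age
- Model B: β₁ = 0.1573 → predicted blood pressure rises 0.1573 mmHg per additional year of age
- |0.8955| > |0.1573| → Model A shows the stronger marginal effect

Note: A steeper slope doesn't make a better model if the scatter around the line is large.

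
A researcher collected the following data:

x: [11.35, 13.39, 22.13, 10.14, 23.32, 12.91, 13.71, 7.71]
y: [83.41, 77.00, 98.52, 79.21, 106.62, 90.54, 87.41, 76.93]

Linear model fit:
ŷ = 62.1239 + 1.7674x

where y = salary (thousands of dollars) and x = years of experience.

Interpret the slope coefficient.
For each additional year of experience, predicted salary increases by approximately 1.7674 thousand dollars.

β₁ = 1.7674 is the change in predicted salary (thousand dollars) per additional year of experience.

Interpretation:
- Experience up by 1 year → predicted salary increases by 1.7674 thousand dollars
- This is a linear approximation: the same per-unit change is assumed across the whole observed x range
- The sign (+) gives the direction; the magnitude 1.7674 gives the size of the effect per year

The intercept β₀ = 62.1239 is the predicted salary when experience = 0; since the smallest observed x is 7.71, this is an extrapolation and mainly anchors the line.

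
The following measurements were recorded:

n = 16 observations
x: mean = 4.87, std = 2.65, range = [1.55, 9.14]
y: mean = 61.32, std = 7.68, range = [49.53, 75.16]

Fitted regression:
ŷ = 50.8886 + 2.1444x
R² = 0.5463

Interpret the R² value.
About 54.63% of the variability in y is accounted for by the regression on x (R² = 0.5463) — a moderate linear fit.

R² (coefficient of determination) measures the proportion of variance in y explained by the regression model.

Here R² = 0.5463:
- Explained: 54.63% of the variation in y
- Unexplained (residual): 100% − 54.63% = 45.37%
- Rule of thumb (below 0.3 weak; 0.3 to below 0.7 moderate; 0.7 and above strong) → moderate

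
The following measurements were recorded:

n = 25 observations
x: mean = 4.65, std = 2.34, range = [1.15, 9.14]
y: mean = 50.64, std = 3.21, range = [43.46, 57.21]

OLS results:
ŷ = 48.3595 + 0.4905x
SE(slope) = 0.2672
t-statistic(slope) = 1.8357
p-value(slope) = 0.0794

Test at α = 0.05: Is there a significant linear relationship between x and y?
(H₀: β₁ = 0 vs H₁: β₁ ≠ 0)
p-value = 0.0794 ≥ α = 0.05, so we fail to reject H₀. The relationship is not significant.

Hypothesis test for the slope coefficient:

H₀: β₁ = 0 (no linear relationship)
H₁: β₁ ≠ 0 (linear relationship exists)

Test statistic: t = β̂₁ / SE(β̂₁) = 0.4905 / 0.2672 = 1.8357

With df = 23, the two-sided p-value for |t| = 1.8357 is 0.0794.

Decision rule: reject H₀ if p-value < α.
p-value = 0.0794 ≥ α = 0.05 → fail to reject H₀.

Conclusion: the linear association between x and y is not significant at the 5% level.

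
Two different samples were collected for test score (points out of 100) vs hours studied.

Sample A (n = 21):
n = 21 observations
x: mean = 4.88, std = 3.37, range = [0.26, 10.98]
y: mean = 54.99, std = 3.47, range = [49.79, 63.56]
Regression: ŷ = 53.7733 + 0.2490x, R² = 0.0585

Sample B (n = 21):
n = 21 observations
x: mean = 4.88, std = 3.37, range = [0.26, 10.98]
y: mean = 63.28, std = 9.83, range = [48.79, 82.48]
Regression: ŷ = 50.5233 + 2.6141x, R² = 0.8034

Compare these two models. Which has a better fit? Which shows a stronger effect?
Model B has the better fit (R² = 0.8034 vs 0.0585). Model B shows the stronger effect (|β₁| = 2.6141 vs 0.2490).

Model Comparison:

Which explains more variance? (R²)
- Model A: R² = 0.0585 → 5.85% of variance in test score explained
- Model B: R² = 0.8034 → 80.34% of variance in test score explained
- 0.8034 > 0.0585 → Model B has the better fit

Strength of effect — compare |β₁|:
- Model A: β₁ = 0.2490 → predicted test score rises 0.2490 points per additional hour of study time
- Model B: β₁ = 2.6141 → predicted test score rises 2.6141 points per additional hour of study time
- |0.2490| < |2.6141| → Model B shows the stronger marginal effect

Notes:
- R² measures how tightly points cluster around the line; β₁ measures how steep the line is — they answer different questions.
- A better fit (higher R²) doesn't necessarily mean a more important relationship.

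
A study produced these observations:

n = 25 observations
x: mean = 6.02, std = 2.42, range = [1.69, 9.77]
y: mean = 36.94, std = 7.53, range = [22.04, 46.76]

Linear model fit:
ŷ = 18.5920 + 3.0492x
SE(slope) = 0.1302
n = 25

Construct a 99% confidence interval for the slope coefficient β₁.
The 99% CI for β₁ is (2.6837, 3.4147)

Confidence interval for the slope:

The 99% CI for β₁ is: β̂₁ ± t*(α/2, n-2) × SE(β̂₁)

Step 1: Find critical t-value
- Confidence level = 0.99
- Degrees of freedom = n - 2 = 25 - 2 = 23
- t*(α/2, 23) = 2.8073

Step 2: Calculate margin of error
Margin = 2.8073 × 0.1302 = 0.3655

Step 3: Construct interval
CI = 3.0492 ± 0.3655
CI = (2.6837, 3.4147)

Interpretation: We are 99% confident that the true slope β₁ lies between 2.6837 and 3.4147.
Since 0 is outside the interval, a two-sided test at α = 0.01 would reject H₀: β₁ = 0.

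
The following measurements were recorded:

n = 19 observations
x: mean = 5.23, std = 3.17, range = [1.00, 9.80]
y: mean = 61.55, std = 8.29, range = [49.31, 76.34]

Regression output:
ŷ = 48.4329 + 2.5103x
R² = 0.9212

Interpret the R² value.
About 92.12% of the variability in y is accounted for by the regression on x (R² = 0.9212) — a strong linear fit.

The coefficient of determination R² is the fraction of the total variation in y that the fitted line accounts for.

Here R² = 0.9212:
- Explained: 92.12% of the variation in y
- Unexplained (residual): 100% − 92.12% = 7.88%
- Rule of thumb (below 0.3 weak; 0.3 to below 0.7 moderate; 0.7 and above strong) → strong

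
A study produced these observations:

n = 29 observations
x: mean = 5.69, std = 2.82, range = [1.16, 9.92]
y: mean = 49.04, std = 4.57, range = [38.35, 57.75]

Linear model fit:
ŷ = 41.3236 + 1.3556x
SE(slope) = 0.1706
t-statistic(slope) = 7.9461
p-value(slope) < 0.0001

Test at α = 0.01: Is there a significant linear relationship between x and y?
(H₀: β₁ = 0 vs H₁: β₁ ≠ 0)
Reject H₀: p-value < 0.0001 < α = 0.01. The linear relationship is significant at the 1% level.

Hypothesis test for the slope coefficient:

H₀: β₁ = 0 (no linear relationship)
H₁: β₁ ≠ 0 (linear relationship exists)

Test statistic: t = β̂₁ / SE(β̂₁) = 1.3556 / 0.1706 = 7.9461

The p-value (<0.0001) is the probability, under H₀, of a t-statistic at least as extreme as |t| = 7.9461 (two-sided, df = n − 2 = 27).

Decision rule: reject H₀ if p-value < α.
p-value < 0.0001 < α = 0.01 → reject H₀.

At α = 0.01 the data do provide convincing evidence of a nonzero slope.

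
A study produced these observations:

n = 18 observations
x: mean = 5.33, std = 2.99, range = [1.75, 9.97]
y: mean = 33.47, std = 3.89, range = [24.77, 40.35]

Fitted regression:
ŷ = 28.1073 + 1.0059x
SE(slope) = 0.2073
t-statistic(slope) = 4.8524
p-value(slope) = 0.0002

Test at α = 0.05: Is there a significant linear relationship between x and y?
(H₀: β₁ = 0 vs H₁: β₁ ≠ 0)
Since p-value = 0.0002 < α = 0.05, reject H₀ — the slope is significantly different from 0.

Hypothesis test for the slope coefficient:

H₀: β₁ = 0 (no linear relationship)
H₁: β₁ ≠ 0 (linear relationship exists)

Test statistic: t = β̂₁ / SE(β̂₁) = 1.0059 / 0.2073 = 4.8524

With df = 16, the two-sided p-value for |t| = 4.8524 is 0.0002.

Decision rule: reject H₀ if p-value < α.
p-value = 0.0002 < α = 0.05 → reject H₀.

Conclusion: the linear association between x and y is significant at the 5% level.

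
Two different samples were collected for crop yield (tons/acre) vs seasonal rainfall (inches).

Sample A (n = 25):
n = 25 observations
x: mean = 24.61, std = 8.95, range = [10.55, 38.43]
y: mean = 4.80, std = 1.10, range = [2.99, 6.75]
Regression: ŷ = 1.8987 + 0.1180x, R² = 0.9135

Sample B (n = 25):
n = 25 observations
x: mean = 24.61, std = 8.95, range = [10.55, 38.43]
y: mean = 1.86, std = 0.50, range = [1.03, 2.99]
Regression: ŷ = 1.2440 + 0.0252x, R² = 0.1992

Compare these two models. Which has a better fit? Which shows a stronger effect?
Model A has the better fit (R² = 0.9135 vs 0.1992). Model A shows the stronger effect (|β₁| = 0.1180 vs 0.0252).

Model Comparison:

Goodness of fit (R²):
- Model A: R² = 0.9135 → 91.35% of variance in crop yield explained
- Model B: R² = 0.1992 → 19.92% of variance in crop yield explained
- 0.9135 > 0.1992 → Model A has the better fit

Effect size (slope magnitude):
- Model A: β₁ = 0.1180 → predicted crop yield rises 0.1180 tons/acre per additional inch of rainfall
- Model B: β₁ = 0.0252 → predicted crop yield rises 0.0252 tons/acre per additional inch of rainfall
- |0.1180| > |0.0252| → Model A shows the stronger marginal effect

Note: The two samples could reflect different populations, time periods, or measurement quality.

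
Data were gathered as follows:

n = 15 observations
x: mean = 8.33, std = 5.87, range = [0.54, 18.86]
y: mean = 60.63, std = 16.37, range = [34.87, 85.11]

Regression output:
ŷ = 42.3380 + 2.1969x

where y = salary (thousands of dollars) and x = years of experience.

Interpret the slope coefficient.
For each additional year of experience, predicted salary increases by approximately 2.1969 thousand dollars.

β₁ = 2.1969 is the change in predicted salary (thousand dollars) per additional year of experience.

Interpretation:
- Experience up by 1 year → predicted salary increases by 2.1969 thousand dollars
- The effect is assumed constant over the observed range of x (linearity)
- The slope describes association in these data, not necessarily a causal effect

The intercept β₀ = 42.3380 is the predicted salary when experience = 0; since the smallest observed x is 0.54, this is an extrapolation and mainly anchors the line.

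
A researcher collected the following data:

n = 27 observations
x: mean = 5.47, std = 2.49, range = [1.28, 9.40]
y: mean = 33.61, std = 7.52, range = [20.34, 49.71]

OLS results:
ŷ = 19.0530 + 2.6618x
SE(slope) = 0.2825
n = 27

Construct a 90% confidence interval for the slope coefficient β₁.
The 90% CI for β₁ is (2.1793, 3.1443)

Confidence interval for the slope:

The 90% CI for β₁ is: β̂₁ ± t*(α/2, n-2) × SE(β̂₁)

Step 1: Find critical t-value
- Confidence level = 0.9
- Degrees of freedom = n - 2 = 27 - 2 = 25
- t*(α/2, 25) = 1.7081

Step 2: Calculate margin of error
Margin = 1.7081 × 0.2825 = 0.4825

Step 3: Construct interval
CI = 2.6618 ± 0.4825
CI = (2.1793, 3.1443)

Interpretation: intervals built this way capture the true β₁ in 90% of repeated samples; here the plausible range for the per-unit effect of x on y is 2.1793 to 3.1443.
The interval does not include 0, suggesting a significant linear relationship.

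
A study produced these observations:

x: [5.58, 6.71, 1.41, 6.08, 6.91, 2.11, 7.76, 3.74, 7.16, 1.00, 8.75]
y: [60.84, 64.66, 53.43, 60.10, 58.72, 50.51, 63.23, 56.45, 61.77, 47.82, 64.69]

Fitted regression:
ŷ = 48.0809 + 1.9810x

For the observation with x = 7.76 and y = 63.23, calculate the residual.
Residual = -0.2235

The residual is the difference between the actual value and the predicted value:

Residual = y - ŷ

Step 1: Calculate predicted value
ŷ = 48.0809 + 1.9810 × 7.76
ŷ = 63.4535

Step 2: Calculate residual
Residual = 63.23 - 63.4535
Residual = -0.2235

Interpretation: the model overestimates the actual value by 0.2235 at this point (negative residual → observation lies below the fitted line).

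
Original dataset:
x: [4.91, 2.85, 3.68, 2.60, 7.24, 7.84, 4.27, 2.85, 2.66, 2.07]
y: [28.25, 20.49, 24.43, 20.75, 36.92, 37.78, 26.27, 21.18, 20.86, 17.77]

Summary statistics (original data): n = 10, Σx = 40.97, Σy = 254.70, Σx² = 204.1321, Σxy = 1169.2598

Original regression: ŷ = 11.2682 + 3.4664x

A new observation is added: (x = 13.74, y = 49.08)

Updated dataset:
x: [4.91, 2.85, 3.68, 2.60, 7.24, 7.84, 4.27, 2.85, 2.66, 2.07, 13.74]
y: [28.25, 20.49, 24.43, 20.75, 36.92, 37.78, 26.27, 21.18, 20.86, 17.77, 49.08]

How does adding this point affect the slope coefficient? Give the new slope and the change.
New slope β₁ = 2.7541 versus 3.4664 before: a change of -0.7123 (-20.5%).

x = 13.74 lies well outside the original x-range [2.07, 7.84] (x̄ ≈ 4.10), so this observation has high leverage and can move the slope substantially.

Step 1: Update the sums with the new point (n goes from 10 to 11)
Σx  = 40.97 + 13.74 = 54.71
Σy  = 254.70 + 49.08 = 303.78
Σx² = 204.1321 + 13.74² = 204.1321 + 188.7876 = 392.9197
Σxy = 1169.2598 + 13.74×49.08 = 1169.2598 + 674.3592 = 1843.6190

Step 2: Recompute the slope with b₁ = (nΣxy − ΣxΣy) / (nΣx² − (Σx)²)
Numerator   = 11×1843.6190 − 54.71×303.78 = 20279.8090 − 16619.8038 = 3660.0052
Denominator = 11×392.9197 − 54.71² = 4322.1167 − 2993.1841 = 1328.9326
b₁(new) = 3660.0052 / 1328.9326 = 2.7541

(Same formula on the original sums: (10×1169.2598 − 40.97×254.70) / (10×204.1321 − 40.97²) = 1257.5390 / 362.7801 = 3.4664, matching the given fit.)

Step 3: Change in slope
Δβ₁ = 2.7541 − 3.4664 = -0.7123
Relative change = -0.7123 / 3.4664 × 100% = -20.5%
→ the slope decreases when the point is added.

Because the point sits below the extension of the original line at a high-leverage x, it tilts the fit down.
In practice: check such a point for data-entry or measurement error.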